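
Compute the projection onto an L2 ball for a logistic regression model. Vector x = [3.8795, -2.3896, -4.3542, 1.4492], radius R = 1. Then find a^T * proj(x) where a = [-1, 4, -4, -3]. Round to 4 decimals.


Step 1: Compute ||x|| (intermediates to 6 decimals).
||x|| = sqrt(3.8795^2 + (-2.3896)^2 + (-4.3542)^2 + 1.4492^2) = 6.466834
Step 2: Project.
Since ||x|| > R, scale = R/||x|| = 1/6.466834 = 0.154635, proj(x) = scale * x
proj(x) = [0.599906, -0.369516, -0.673312, 0.224097]
Step 3: Dot product.
a^T * proj(x) = -1*0.599906 + 4*(-0.369516) - 4*(-0.673312) - 3*0.224097 = -0.057


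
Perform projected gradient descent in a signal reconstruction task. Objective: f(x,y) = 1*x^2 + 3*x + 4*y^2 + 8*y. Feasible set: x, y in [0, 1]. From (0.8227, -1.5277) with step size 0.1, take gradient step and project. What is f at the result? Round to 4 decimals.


Step 1: Compute gradient at (0.8227, -1.5277).
grad_x = 2*1*0.8227 + 3 = 4.6454
grad_y = 2*4*-1.5277 + 8 = -4.2216
Step 2: Gradient step.
x_raw = 0.8227 - 0.1*4.6454 = 0.3582
y_raw = -1.5277 - 0.1*-4.2216 = -1.1055
Step 3: Project onto [0, 1].
x_proj = clip(0.3582) = 0.3582
y_proj = clip(-1.1055) = 0.0
Step 4: Evaluate f.
f(0.3582, 0.0) = 1.2028


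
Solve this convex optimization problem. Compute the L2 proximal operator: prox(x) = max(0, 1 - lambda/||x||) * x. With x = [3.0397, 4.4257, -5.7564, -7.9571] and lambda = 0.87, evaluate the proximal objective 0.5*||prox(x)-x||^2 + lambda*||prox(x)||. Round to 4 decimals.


Step 1: Compute ||x||.
||x|| = 11.1928
Step 2: Compute scaling factor.
scale = max(0, 1 - 0.87/11.1928) = 0.9223
Step 3: prox(x) = [2.8034, 4.0817, -5.309, -7.3386]
||prox(x)|| = 10.3228
Step 4: Proximal objective.
0.5*||prox-x||^2 = 0.3785
lambda*||prox|| = 8.9808
Total = 9.3593


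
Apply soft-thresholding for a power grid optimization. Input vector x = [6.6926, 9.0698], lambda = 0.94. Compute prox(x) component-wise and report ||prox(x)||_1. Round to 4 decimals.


Soft-thresholding with lambda = 0.94:
prox(6.6926) = sign(6.6926)*max(|6.6926| - 0.94, 0) = 5.7526
prox(9.0698) = sign(9.0698)*max(|9.0698| - 0.94, 0) = 8.1298
prox(x) = [5.7526, 8.1298]
||prox(x)||_1 = 5.7526 + 8.1298 = 13.8824


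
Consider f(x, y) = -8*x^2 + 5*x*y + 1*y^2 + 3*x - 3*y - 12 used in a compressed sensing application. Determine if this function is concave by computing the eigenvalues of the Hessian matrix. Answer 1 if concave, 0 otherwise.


The Hessian of f(x,y) = -8*x^2 + 5*x*y + 1*y^2 + 3*x - 3*y - 12 is:
H = [[-16, 5], [5, 2]]
Trace = -16 + 2 = -14
Determinant = -16*2 - (5)^2 = -57
Discriminant = (-14)^2 - 4*-57 = 424.0
Eigenvalues: lambda_1 = -17.2956, lambda_2 = 3.2956
The function is not concave.

0


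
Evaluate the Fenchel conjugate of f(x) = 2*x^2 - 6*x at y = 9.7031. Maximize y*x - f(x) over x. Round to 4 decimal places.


f*(y) = sup_x {y*x - a*x^2 - b*x} = sup_x {(y-b)*x - a*x^2}
FOC: (y - b) - 2a*x = 0 => x* = (y - b)/(2a)
x* = (9.7031 + 6)/(2*2) = 3.9258
f*(9.7031) = (y-b)^2/(4a) = (9.7031 + 6)^2/(4*2)
= 246.5873/8 = 30.8234


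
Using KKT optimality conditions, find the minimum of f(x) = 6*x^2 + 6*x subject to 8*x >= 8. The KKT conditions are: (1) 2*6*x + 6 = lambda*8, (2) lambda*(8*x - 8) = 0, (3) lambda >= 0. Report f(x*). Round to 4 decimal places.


Step 1: Try lambda = 0 (constraint inactive).
x_unc = -6/(2*6) = -0.5
Check: 8*-0.5 = -4.0 < 8 -- violated!
Step 2: Constraint must be active: 8*x = 8
x* = 8/8 = 1.0
lambda = (2*6*1.0 + 6)/8 = 2.25
Step 3: Compute optimal value.
f(x*) = 6*1.0^2 + 6*1.0 = 12.0


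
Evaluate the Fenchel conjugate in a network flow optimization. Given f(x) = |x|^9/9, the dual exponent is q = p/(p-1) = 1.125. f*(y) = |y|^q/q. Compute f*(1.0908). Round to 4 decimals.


The conjugate exponent q satisfies 1/p + 1/q = 1.
p = 9, so q = 9/(9 - 1) = 1.125
|y|^q = 1.0908^1.125 = 1.1027
f*(1.0908) = 1.1027 / 1.125 = 0.9802


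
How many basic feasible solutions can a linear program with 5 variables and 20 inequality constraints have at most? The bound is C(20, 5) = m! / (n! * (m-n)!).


Each vertex corresponds to some choice of n active constraints out of m, so the number of vertices is at most C(m, n) = m! / (n!(m-n)!).
m = 20, n = 5
Numerator: 20 * 19 * 18 * 17 * 16
Denominator: 5! = 120
C(20, 5) = 15504


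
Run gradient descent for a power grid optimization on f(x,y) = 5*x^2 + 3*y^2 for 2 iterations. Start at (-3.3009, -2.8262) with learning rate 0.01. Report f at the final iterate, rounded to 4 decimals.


Gradient descent on f(x,y) = 5*x^2 + 3*y^2.
Starting point: (-3.3009, -2.8262), alpha = 0.01
Step 1: grad_x = 2*5*-3.3009 = -33.009, grad_y = 2*3*-2.8262 = -16.9572
  x_1 = -3.3009 - 0.01*-33.009 = -2.9708
  y_1 = -2.8262 - 0.01*-16.9572 = -2.6566
Step 2: grad_x = 2*5*-2.9708 = -29.7081, grad_y = 2*3*-2.6566 = -15.9398
  x_2 = -2.9708 - 0.01*-29.7081 = -2.6737
  y_2 = -2.6566 - 0.01*-15.9398 = -2.4972
f(-2.6737, -2.4972) = 5*(-2.6737)^2 + 3*(-2.4972)^2 = 54.4526


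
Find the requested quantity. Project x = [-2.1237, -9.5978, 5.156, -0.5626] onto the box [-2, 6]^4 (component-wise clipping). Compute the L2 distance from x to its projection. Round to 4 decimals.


Project each component onto [-2, 6].
clip(-2.1237) = -2.0, clip(-9.5978) = -2.0, clip(5.156) = 5.156, clip(-0.5626) = -0.5626
Projection = [-2.0, -2.0, 5.156, -0.5626]
Squared diffs: [0.0153, 57.7266, 0.0, 0.0]
Distance = sqrt(57.7419) = 7.5988


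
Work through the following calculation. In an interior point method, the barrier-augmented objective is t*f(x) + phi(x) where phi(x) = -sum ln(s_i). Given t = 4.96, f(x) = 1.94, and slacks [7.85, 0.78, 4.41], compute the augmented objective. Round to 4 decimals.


Step 1: Compute log-barrier.
ln values: [2.0605, -0.2485, 1.4839]
phi = -(2.0605 - 0.2485 + 1.4839) = -3.2959
Step 2: Compute augmented objective.
t*f(x) = 4.96*1.94 = 9.6224
Total = 9.6224 - 3.2959 = 6.3265


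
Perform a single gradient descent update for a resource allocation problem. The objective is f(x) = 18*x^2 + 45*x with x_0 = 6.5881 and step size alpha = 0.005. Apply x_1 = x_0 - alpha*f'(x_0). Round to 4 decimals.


We compute the gradient at x_0 and apply the update.
f'(x) = 36*x + 45
f'(6.5881) = 36*6.5881 + 45 = 282.1716
x_1 = 6.5881 - 0.005*282.1716 = 5.1772


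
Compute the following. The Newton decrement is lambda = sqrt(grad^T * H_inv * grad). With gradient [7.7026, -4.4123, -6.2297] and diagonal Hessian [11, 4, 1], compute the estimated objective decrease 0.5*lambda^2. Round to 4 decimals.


Step 1: H is diagonal, so H^(-1) * g = [0.7002, -1.1031, -6.2297].
Step 2: g^T H^(-1) g = sum_i g_i^2 / H_ii
  = (7.7026)^2/11 + (-4.4123)^2/4 + (-6.2297)^2/1
  = 5.3936 + 4.8671 + 38.8092 = 49.0699
Step 3: Objective decrease = 0.5 * g^T H^(-1) g = 24.535


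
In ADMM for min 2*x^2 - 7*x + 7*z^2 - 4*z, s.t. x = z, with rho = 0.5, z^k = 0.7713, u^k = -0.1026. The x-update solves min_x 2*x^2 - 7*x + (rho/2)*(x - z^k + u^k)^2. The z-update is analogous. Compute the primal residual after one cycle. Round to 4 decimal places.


ADMM iteration with rho = 0.5, z^k = 0.7713, u^k = -0.1026
Step 1: x-update.
Minimize 2*x^2 - 7*x + (0.5/2)*(x - 0.7713 - 0.1026)^2
FOC: (2*2 + 0.5)*x = 7 + 0.5*(0.7713 + 0.1026)
x^{k+1} = 1.6527
Step 2: z-update.
Minimize 7*z^2 - 4*z + (0.5/2)*(1.6527 - z - 0.1026)^2
FOC: (2*7 + 0.5)*z = 4 + 0.5*(1.6527 - 0.1026)
z^{k+1} = 0.3293
Step 3: u-update.
u^{k+1} = -0.1026 + 1.6527 - 0.3293 = 1.2207
Step 4: Primal residual = |1.6527 - 0.3293| = 1.3233


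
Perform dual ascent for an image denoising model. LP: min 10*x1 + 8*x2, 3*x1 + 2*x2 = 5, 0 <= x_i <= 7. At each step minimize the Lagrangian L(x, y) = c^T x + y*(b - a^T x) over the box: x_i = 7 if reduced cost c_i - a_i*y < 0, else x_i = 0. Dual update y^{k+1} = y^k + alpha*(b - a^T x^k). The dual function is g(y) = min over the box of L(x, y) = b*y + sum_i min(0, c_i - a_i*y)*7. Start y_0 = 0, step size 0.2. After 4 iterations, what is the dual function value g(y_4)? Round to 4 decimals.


Dual ascent for LP: min 10*x1 + 8*x2, 3*x1 + 2*x2 = 5, 0 <= x_i <= 7
Step 1: y^k = 0.0, reduced costs: (10.0, 8.0)
  x^k = (0.0, 0.0), subgradient = b - a^T x = 5.0
  y^{k+1} = 0.0 + 0.2*5.0 = 1.0
Step 2: y^k = 1.0, reduced costs: (7.0, 6.0)
  x^k = (0.0, 0.0), subgradient = b - a^T x = 5.0
  y^{k+1} = 1.0 + 0.2*5.0 = 2.0
Step 3: y^k = 2.0, reduced costs: (4.0, 4.0)
  x^k = (0.0, 0.0), subgradient = b - a^T x = 5.0
  y^{k+1} = 2.0 + 0.2*5.0 = 3.0
Step 4: y^k = 3.0, reduced costs: (1.0, 2.0)
  x^k = (0.0, 0.0), subgradient = b - a^T x = 5.0
  y^{k+1} = 3.0 + 0.2*5.0 = 4.0
Dual objective at y_4 = 4.0: reduced costs (-2.0, 0.0), box minimizer x = (7.0, 0.0)
g(y_4) = b*y + (c1 - a1*y)*x1 + (c2 - a2*y)*x2 = 5*4.0 + (-2.0)*7.0 + 0.0*0.0 = 20.0 - 14.0 + 0.0 = 6.0


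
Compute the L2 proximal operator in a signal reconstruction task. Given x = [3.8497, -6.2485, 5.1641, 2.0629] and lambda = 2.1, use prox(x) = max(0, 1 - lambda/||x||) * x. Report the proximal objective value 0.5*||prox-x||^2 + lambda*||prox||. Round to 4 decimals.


Step 1: Compute ||x||.
||x|| = 9.208
Step 2: Compute scaling factor.
scale = max(0, 1 - 2.1/9.208) = 0.7719
Step 3: prox(x) = [2.9717, -4.8235, 3.9864, 1.5924]
||prox(x)|| = 7.108
Step 4: Proximal objective.
0.5*||prox-x||^2 = 2.205
lambda*||prox|| = 14.9268
Total = 17.1318


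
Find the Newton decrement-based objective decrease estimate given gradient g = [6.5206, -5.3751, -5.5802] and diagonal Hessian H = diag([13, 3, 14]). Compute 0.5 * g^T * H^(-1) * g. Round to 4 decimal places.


Step 1: H is diagonal, so H^(-1) * g = [0.5016, -1.7917, -0.3986].
Step 2: g^T H^(-1) g = sum_i g_i^2 / H_ii
  = (6.5206)^2/13 + (-5.3751)^2/3 + (-5.5802)^2/14
  = 3.2706 + 9.6306 + 2.2242 = 15.1254
Step 3: Objective decrease = 0.5 * g^T H^(-1) g = 7.5627


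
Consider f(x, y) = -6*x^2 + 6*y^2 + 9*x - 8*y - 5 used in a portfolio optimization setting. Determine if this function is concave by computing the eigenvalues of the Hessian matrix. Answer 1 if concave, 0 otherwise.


The Hessian of f(x,y) = -6*x^2 + 6*y^2 + 9*x - 8*y - 5 is:
H = [[-12, 0], [0, 12]]
Trace = -12 + 12 = 0
Determinant = -12*12 - (0)^2 = -144
Discriminant = (0)^2 - 4*-144 = 576.0
Eigenvalues: lambda_1 = -12.0, lambda_2 = 12.0
The function is not concave.

0


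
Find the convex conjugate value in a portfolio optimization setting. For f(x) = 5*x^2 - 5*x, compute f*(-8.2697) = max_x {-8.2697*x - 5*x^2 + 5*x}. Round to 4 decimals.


f*(y) = sup_x {y*x - a*x^2 - b*x} = sup_x {(y-b)*x - a*x^2}
FOC: (y - b) - 2a*x = 0 => x* = (y - b)/(2a)
x* = (-8.2697 + 5)/(2*5) = -0.327
f*(-8.2697) = (y-b)^2/(4a) = (-8.2697 + 5)^2/(4*5)
= 10.6909/20 = 0.5345


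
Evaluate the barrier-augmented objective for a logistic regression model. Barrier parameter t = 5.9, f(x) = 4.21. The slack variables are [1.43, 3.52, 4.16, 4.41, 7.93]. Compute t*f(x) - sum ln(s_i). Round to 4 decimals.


Step 1: Compute log-barrier.
ln values: [0.3577, 1.2585, 1.4255, 1.4839, 2.0707]
phi = -(0.3577 + 1.2585 + 1.4255 + 1.4839 + 2.0707) = -6.5962
Step 2: Compute augmented objective.
t*f(x) = 5.9*4.21 = 24.839
Total = 24.839 - 6.5962 = 18.2428


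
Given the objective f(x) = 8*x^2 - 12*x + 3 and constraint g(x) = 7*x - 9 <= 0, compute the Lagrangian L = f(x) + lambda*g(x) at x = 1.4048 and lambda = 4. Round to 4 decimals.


Step 1: Evaluate f(x).
f(1.4048) = 8*1.4048^2 - 12*1.4048 + 3 = 1.9301
Step 2: Evaluate g(x).
g(1.4048) = 7*1.4048 - 9 = 0.8336
Step 3: Compute Lagrangian.
L = 1.9301 + 4*0.8336 = 5.2645


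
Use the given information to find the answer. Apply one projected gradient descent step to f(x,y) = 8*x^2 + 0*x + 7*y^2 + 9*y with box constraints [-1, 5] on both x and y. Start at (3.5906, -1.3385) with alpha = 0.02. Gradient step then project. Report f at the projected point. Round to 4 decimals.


Step 1: Compute gradient at (3.5906, -1.3385).
grad_x = 2*8*3.5906 + 0 = 57.4496
grad_y = 2*7*-1.3385 + 9 = -9.739
Step 2: Gradient step.
x_raw = 3.5906 - 0.02*57.4496 = 2.4416
y_raw = -1.3385 - 0.02*-9.739 = -1.1437
Step 3: Project onto [-1, 5].
x_proj = clip(2.4416) = 2.4416
y_proj = clip(-1.1437) = -1.0
Step 4: Evaluate f.
f(2.4416, -1.0) = 45.6916


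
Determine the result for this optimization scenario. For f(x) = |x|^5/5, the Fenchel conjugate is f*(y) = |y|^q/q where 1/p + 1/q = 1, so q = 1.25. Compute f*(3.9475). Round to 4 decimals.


The conjugate exponent q satisfies 1/p + 1/q = 1.
p = 5, so q = 5/(5 - 1) = 1.25
|y|^q = 3.9475^1.25 = 5.5642
f*(3.9475) = 5.5642 / 1.25 = 4.4514


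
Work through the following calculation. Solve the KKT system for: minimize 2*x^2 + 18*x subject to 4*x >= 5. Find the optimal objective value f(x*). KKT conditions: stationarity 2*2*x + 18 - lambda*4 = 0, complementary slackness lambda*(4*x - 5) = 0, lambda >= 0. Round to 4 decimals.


Step 1: Try lambda = 0 (constraint inactive).
x_unc = -18/(2*2) = -4.5
Check: 4*-4.5 = -18.0 < 5 -- violated!
Step 2: Constraint must be active: 4*x = 5
x* = 5/4 = 1.25
lambda = (2*2*1.25 + 18)/4 = 5.75
Step 3: Compute optimal value.
f(x*) = 2*1.25^2 + 18*1.25 = 25.625


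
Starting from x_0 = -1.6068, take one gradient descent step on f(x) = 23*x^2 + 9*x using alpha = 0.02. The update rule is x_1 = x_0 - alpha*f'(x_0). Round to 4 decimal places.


We compute the gradient at x_0 and apply the update.
f'(x) = 46*x + 9
f'(-1.6068) = 46*-1.6068 + 9 = -64.9128
x_1 = -1.6068 - 0.02*-64.9128 = -0.3085


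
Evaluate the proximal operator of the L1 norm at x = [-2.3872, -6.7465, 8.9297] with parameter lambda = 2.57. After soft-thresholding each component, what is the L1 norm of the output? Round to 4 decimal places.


Soft-thresholding with lambda = 2.57:
prox(-2.3872) = sign(-2.3872)*max(|-2.3872| - 2.57, 0) = 0.0
prox(-6.7465) = sign(-6.7465)*max(|-6.7465| - 2.57, 0) = -4.1765
prox(8.9297) = sign(8.9297)*max(|8.9297| - 2.57, 0) = 6.3597
prox(x) = [0.0, -4.1765, 6.3597]
||prox(x)||_1 = 0.0 + 4.1765 + 6.3597 = 10.5362


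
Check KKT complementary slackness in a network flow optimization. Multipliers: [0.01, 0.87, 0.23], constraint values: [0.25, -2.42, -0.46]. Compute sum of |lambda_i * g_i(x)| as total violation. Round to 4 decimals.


KKT complementary slackness check:
lambda_1 * g_1 = 0.01 * 0.25 = 0.0025
lambda_2 * g_2 = 0.87 * -2.42 = -2.1054
lambda_3 * g_3 = 0.23 * -0.46 = -0.1058
Total violation = 0.0025 + 2.1054 + 0.1058 = 2.2137


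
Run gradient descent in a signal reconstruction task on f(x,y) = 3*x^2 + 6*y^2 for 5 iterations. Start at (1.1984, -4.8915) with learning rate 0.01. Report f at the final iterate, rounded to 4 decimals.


Gradient descent on f(x,y) = 3*x^2 + 6*y^2.
Starting point: (1.1984, -4.8915), alpha = 0.01
Step 1: grad_x = 2*3*1.1984 = 7.1904, grad_y = 2*6*-4.8915 = -58.698
  x_1 = 1.1984 - 0.01*7.1904 = 1.1265
  y_1 = -4.8915 - 0.01*-58.698 = -4.3045
Step 2: grad_x = 2*3*1.1265 = 6.759, grad_y = 2*6*-4.3045 = -51.6542
  x_2 = 1.1265 - 0.01*6.759 = 1.0589
  y_2 = -4.3045 - 0.01*-51.6542 = -3.788
Step 3: grad_x = 2*3*1.0589 = 6.3534, grad_y = 2*6*-3.788 = -45.4557
  x_3 = 1.0589 - 0.01*6.3534 = 0.9954
  y_3 = -3.788 - 0.01*-45.4557 = -3.3334
Step 4: grad_x = 2*3*0.9954 = 5.9722, grad_y = 2*6*-3.3334 = -40.001
  x_4 = 0.9954 - 0.01*5.9722 = 0.9356
  y_4 = -3.3334 - 0.01*-40.001 = -2.9334
Step 5: grad_x = 2*3*0.9356 = 5.6139, grad_y = 2*6*-2.9334 = -35.2009
  x_5 = 0.9356 - 0.01*5.6139 = 0.8795
  y_5 = -2.9334 - 0.01*-35.2009 = -2.5814
f(0.8795, -2.5814) = 3*0.8795^2 + 6*(-2.5814)^2 = 42.3024


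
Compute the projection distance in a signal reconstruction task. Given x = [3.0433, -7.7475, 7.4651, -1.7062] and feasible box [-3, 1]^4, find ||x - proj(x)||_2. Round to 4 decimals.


Project each component onto [-3, 1].
clip(3.0433) = 1.0, clip(-7.7475) = -3.0, clip(7.4651) = 1.0, clip(-1.7062) = -1.7062
Projection = [1.0, -3.0, 1.0, -1.7062]
Squared diffs: [4.1751, 22.5388, 41.7975, 0.0]
Distance = sqrt(68.5114) = 8.2772


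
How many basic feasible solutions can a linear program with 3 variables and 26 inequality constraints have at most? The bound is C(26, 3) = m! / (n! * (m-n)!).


Each vertex corresponds to some choice of n active constraints out of m, so the number of vertices is at most C(m, n) = m! / (n!(m-n)!).
m = 26, n = 3
Numerator: 26 * 25 * 24
Denominator: 3! = 6
C(26, 3) = 2600


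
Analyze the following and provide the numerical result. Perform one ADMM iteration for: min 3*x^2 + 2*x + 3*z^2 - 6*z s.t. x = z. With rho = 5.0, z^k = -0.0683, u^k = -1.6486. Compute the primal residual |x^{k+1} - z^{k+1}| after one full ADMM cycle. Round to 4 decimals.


ADMM iteration with rho = 5.0, z^k = -0.0683, u^k = -1.6486
Step 1: x-update.
Minimize 3*x^2 + 2*x + (5.0/2)*(x + 0.0683 - 1.6486)^2
FOC: (2*3 + 5.0)*x = -2 + 5.0*(-0.0683 + 1.6486)
x^{k+1} = 0.5365
Step 2: z-update.
Minimize 3*z^2 - 6*z + (5.0/2)*(0.5365 - z - 1.6486)^2
FOC: (2*3 + 5.0)*z = 6 + 5.0*(0.5365 - 1.6486)
z^{k+1} = 0.04
Step 3: u-update.
u^{k+1} = -1.6486 + 0.5365 - 0.04 = -1.1521
Step 4: Primal residual = |0.5365 - 0.04| = 0.4965


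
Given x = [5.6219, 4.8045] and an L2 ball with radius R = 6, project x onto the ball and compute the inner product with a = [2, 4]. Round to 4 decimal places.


Step 1: Compute ||x|| (intermediates to 6 decimals).
||x|| = sqrt(5.6219^2 + 4.8045^2) = 7.3952
Step 2: Project.
Since ||x|| > R, scale = R/||x|| = 6/7.3952 = 0.811337, proj(x) = scale * x
proj(x) = [4.561255, 3.898069]
Step 3: Dot product.
a^T * proj(x) = 2*4.561255 + 4*3.898069 = 24.7148


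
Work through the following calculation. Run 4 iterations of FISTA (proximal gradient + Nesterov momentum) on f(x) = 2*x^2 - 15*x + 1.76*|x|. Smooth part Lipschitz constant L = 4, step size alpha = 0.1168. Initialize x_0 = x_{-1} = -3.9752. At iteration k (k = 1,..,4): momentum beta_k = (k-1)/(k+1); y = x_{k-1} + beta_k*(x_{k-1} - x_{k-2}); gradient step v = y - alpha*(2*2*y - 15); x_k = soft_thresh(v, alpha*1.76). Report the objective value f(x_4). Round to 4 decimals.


FISTA on f(x) = 2*x^2 - 15*x + 1.76*|x|
L = 4, alpha = 0.1168
Iteration 1: beta = 0.0, y = -3.9752 + 0.0*(-3.9752 + 3.9752) = -3.9752
  grad(y) = -30.9008, v = y - alpha*grad = -0.366
  prox(v) = soft_thresh(-0.366, 0.2056) = -0.1604
Iteration 2: beta = 0.3333, y = -0.1604 + 0.3333*(-0.1604 + 3.9752) = 1.1112
  grad(y) = -10.5553, v = y - alpha*grad = 2.344
  prox(v) = soft_thresh(2.344, 0.2056) = 2.1385
Iteration 3: beta = 0.5, y = 2.1385 + 0.5*(2.1385 + 0.1604) = 3.2879
  grad(y) = -1.8484, v = y - alpha*grad = 3.5038
  prox(v) = soft_thresh(3.5038, 0.2056) = 3.2982
Iteration 4: beta = 0.6, y = 3.2982 + 0.6*(3.2982 - 2.1385) = 3.9941
  grad(y) = 0.9764, v = y - alpha*grad = 3.88
  prox(v) = soft_thresh(3.88, 0.2056) = 3.6745
f(x_4) = 2*3.6745^2 - 15*3.6745 + 1.76*|3.6745| = -21.6465


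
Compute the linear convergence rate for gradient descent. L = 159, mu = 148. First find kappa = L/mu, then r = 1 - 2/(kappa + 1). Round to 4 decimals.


Step 1: Compute the condition number.
kappa = L/mu = 159/148 = 1.0743
Step 2: Compute the convergence rate.
r = 1 - 2/(kappa + 1) = 1 - 2*mu/(L + mu) = (L - mu)/(L + mu) = 11/307 = 0.0358


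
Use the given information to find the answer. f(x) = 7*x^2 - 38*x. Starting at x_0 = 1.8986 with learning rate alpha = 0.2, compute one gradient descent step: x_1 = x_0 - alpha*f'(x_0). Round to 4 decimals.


We compute the gradient at x_0 and apply the update.
f'(x) = 14*x - 38
f'(1.8986) = 14*1.8986 - 38 = -11.4196
x_1 = 1.8986 - 0.2*-11.4196 = 4.1825


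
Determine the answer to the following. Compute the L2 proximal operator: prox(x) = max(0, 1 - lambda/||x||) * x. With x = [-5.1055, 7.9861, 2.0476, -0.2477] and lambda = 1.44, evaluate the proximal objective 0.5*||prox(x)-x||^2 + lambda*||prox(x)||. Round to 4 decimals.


Step 1: Compute ||x||.
||x|| = 9.7004
Step 2: Compute scaling factor.
scale = max(0, 1 - 1.44/9.7004) = 0.8516
Step 3: prox(x) = [-4.3476, 6.8006, 1.7436, -0.2109]
||prox(x)|| = 8.2604
Step 4: Proximal objective.
0.5*||prox-x||^2 = 1.0368
lambda*||prox|| = 11.895
Total = 12.9318


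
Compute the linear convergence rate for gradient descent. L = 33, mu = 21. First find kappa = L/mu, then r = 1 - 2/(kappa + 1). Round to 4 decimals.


Step 1: Compute the condition number.
kappa = L/mu = 33/21 = 1.5714
Step 2: Compute the convergence rate.
r = 1 - 2/(kappa + 1) = 1 - 2*mu/(L + mu) = (L - mu)/(L + mu) = 12/54 = 0.2222


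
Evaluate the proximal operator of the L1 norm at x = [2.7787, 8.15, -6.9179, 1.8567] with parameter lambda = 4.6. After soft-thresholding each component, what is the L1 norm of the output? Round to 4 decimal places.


Soft-thresholding with lambda = 4.6:
prox(2.7787) = sign(2.7787)*max(|2.7787| - 4.6, 0) = 0.0
prox(8.15) = sign(8.15)*max(|8.15| - 4.6, 0) = 3.55
prox(-6.9179) = sign(-6.9179)*max(|-6.9179| - 4.6, 0) = -2.3179
prox(1.8567) = sign(1.8567)*max(|1.8567| - 4.6, 0) = 0.0
prox(x) = [0.0, 3.55, -2.3179, 0.0]
||prox(x)||_1 = 0.0 + 3.55 + 2.3179 + 0.0 = 5.8679


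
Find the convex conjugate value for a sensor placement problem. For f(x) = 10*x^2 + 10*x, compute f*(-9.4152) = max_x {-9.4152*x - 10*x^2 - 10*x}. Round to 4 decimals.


f*(y) = sup_x {y*x - a*x^2 - b*x} = sup_x {(y-b)*x - a*x^2}
FOC: (y - b) - 2a*x = 0 => x* = (y - b)/(2a)
x* = (-9.4152 - 10)/(2*10) = -0.9708
f*(-9.4152) = (y-b)^2/(4a) = (-9.4152 - 10)^2/(4*10)
= 376.95/40 = 9.4237


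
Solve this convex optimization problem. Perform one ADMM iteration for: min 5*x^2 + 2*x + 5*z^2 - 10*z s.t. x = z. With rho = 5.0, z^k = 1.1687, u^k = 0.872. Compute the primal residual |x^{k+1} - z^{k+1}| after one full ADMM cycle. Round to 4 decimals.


ADMM iteration with rho = 5.0, z^k = 1.1687, u^k = 0.872
Step 1: x-update.
Minimize 5*x^2 + 2*x + (5.0/2)*(x - 1.1687 + 0.872)^2
FOC: (2*5 + 5.0)*x = -2 + 5.0*(1.1687 - 0.872)
x^{k+1} = -0.0344
Step 2: z-update.
Minimize 5*z^2 - 10*z + (5.0/2)*(-0.0344 - z + 0.872)^2
FOC: (2*5 + 5.0)*z = 10 + 5.0*(-0.0344 + 0.872)
z^{k+1} = 0.9459
Step 3: u-update.
u^{k+1} = 0.872 - 0.0344 - 0.9459 = -0.1083
Step 4: Primal residual = |-0.0344 - 0.9459| = 0.9803


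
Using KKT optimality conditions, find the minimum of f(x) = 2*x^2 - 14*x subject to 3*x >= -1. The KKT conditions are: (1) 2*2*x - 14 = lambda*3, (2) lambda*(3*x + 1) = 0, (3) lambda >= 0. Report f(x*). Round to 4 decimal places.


Step 1: Try lambda = 0 (constraint inactive).
Stationarity: 2*2*x - 14 = 0
x* = 14/(2*2) = 3.5
Check constraint: 3*3.5 = 10.5 >= -1 -- satisfied.
Step 2: Compute optimal value.
f(x*) = 2*3.5^2 - 14*3.5 = -24.5


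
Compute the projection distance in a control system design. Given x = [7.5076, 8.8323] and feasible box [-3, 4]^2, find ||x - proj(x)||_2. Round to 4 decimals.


Project each component onto [-3, 4].
clip(7.5076) = 4.0, clip(8.8323) = 4.0
Projection = [4.0, 4.0]
Squared diffs: [12.3033, 23.3511]
Distance = sqrt(35.6544) = 5.9711


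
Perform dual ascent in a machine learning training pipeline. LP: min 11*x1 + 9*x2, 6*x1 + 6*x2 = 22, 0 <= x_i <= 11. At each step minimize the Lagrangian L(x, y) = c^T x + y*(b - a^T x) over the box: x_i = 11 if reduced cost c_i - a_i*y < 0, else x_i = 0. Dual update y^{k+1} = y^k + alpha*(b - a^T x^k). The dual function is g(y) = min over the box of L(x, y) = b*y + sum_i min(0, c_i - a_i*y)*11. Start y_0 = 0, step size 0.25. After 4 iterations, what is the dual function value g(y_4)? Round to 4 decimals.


Dual ascent for LP: min 11*x1 + 9*x2, 6*x1 + 6*x2 = 22, 0 <= x_i <= 11
Step 1: y^k = 0.0, reduced costs: (11.0, 9.0)
  x^k = (0.0, 0.0), subgradient = b - a^T x = 22.0
  y^{k+1} = 0.0 + 0.25*22.0 = 5.5
Step 2: y^k = 5.5, reduced costs: (-22.0, -24.0)
  x^k = (11.0, 11.0), subgradient = b - a^T x = -110.0
  y^{k+1} = 5.5 + 0.25*-110.0 = -22.0
Step 3: y^k = -22.0, reduced costs: (143.0, 141.0)
  x^k = (0.0, 0.0), subgradient = b - a^T x = 22.0
  y^{k+1} = -22.0 + 0.25*22.0 = -16.5
Step 4: y^k = -16.5, reduced costs: (110.0, 108.0)
  x^k = (0.0, 0.0), subgradient = b - a^T x = 22.0
  y^{k+1} = -16.5 + 0.25*22.0 = -11.0
Dual objective at y_4 = -11.0: reduced costs (77.0, 75.0), box minimizer x = (0.0, 0.0)
g(y_4) = b*y + (c1 - a1*y)*x1 + (c2 - a2*y)*x2 = 22*(-11.0) + 77.0*0.0 + 75.0*0.0 = -242.0 + 0.0 + 0.0 = -242.0


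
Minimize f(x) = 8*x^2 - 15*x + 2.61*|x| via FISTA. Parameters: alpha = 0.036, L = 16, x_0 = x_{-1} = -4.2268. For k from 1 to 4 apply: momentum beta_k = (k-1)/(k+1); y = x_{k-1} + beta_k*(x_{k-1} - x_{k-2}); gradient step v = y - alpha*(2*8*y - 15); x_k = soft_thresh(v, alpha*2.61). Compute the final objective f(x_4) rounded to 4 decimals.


FISTA on f(x) = 8*x^2 - 15*x + 2.61*|x|
L = 16, alpha = 0.036
Iteration 1: beta = 0.0, y = -4.2268 + 0.0*(-4.2268 + 4.2268) = -4.2268
  grad(y) = -82.6288, v = y - alpha*grad = -1.2522
  prox(v) = soft_thresh(-1.2522, 0.094) = -1.1582
Iteration 2: beta = 0.3333, y = -1.1582 + 0.3333*(-1.1582 + 4.2268) = -0.1353
  grad(y) = -17.1654, v = y - alpha*grad = 0.4826
  prox(v) = soft_thresh(0.4826, 0.094) = 0.3887
Iteration 3: beta = 0.5, y = 0.3887 + 0.5*(0.3887 + 1.1582) = 1.1621
  grad(y) = 3.5934, v = y - alpha*grad = 1.0327
  prox(v) = soft_thresh(1.0327, 0.094) = 0.9388
Iteration 4: beta = 0.6, y = 0.9388 + 0.6*(0.9388 - 0.3887) = 1.2688
  grad(y) = 5.3013, v = y - alpha*grad = 1.078
  prox(v) = soft_thresh(1.078, 0.094) = 0.984
f(x_4) = 8*0.984^2 - 15*0.984 + 2.61*|0.984| = -4.4456


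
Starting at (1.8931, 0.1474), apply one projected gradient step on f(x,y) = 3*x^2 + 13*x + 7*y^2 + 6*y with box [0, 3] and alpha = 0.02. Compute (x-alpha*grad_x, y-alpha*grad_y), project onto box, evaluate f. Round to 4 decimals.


Step 1: Compute gradient at (1.8931, 0.1474).
grad_x = 2*3*1.8931 + 13 = 24.3586
grad_y = 2*7*0.1474 + 6 = 8.0636
Step 2: Gradient step.
x_raw = 1.8931 - 0.02*24.3586 = 1.4059
y_raw = 0.1474 - 0.02*8.0636 = -0.0139
Step 3: Project onto [0, 3].
x_proj = clip(1.4059) = 1.4059
y_proj = clip(-0.0139) = 0.0
Step 4: Evaluate f.
f(1.4059, 0.0) = 24.207


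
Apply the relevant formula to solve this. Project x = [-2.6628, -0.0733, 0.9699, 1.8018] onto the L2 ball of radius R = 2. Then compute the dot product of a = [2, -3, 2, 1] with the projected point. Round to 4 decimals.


Step 1: Compute ||x|| (intermediates to 6 decimals).
||x|| = sqrt((-2.6628)^2 + (-0.0733)^2 + 0.9699^2 + 1.8018^2) = 3.359028
Step 2: Project.
Since ||x|| > R, scale = R/||x|| = 2/3.359028 = 0.59541, proj(x) = scale * x
proj(x) = [-1.585458, -0.043644, 0.577488, 1.07281]
Step 3: Dot product.
a^T * proj(x) = 2*(-1.585458) - 3*(-0.043644) + 2*0.577488 + 1*1.07281 = -0.8122


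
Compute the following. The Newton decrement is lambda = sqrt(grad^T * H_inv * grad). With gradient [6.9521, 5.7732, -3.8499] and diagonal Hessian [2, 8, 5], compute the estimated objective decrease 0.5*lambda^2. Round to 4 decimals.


Step 1: H is diagonal, so H^(-1) * g = [3.4761, 0.7217, -0.77].
Step 2: g^T H^(-1) g = sum_i g_i^2 / H_ii
  = (6.9521)^2/2 + (5.7732)^2/8 + (-3.8499)^2/5
  = 24.1658 + 4.1662 + 2.9643 = 31.2964
Step 3: Objective decrease = 0.5 * g^T H^(-1) g = 15.6482


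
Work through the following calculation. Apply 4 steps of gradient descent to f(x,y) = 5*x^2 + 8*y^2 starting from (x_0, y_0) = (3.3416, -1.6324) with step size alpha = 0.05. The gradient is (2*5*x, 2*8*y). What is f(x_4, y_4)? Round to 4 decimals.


Gradient descent on f(x,y) = 5*x^2 + 8*y^2.
Starting point: (3.3416, -1.6324), alpha = 0.05
Step 1: grad_x = 2*5*3.3416 = 33.416, grad_y = 2*8*-1.6324 = -26.1184
  x_1 = 3.3416 - 0.05*33.416 = 1.6708
  y_1 = -1.6324 - 0.05*-26.1184 = -0.3265
Step 2: grad_x = 2*5*1.6708 = 16.708, grad_y = 2*8*-0.3265 = -5.2237
  x_2 = 1.6708 - 0.05*16.708 = 0.8354
  y_2 = -0.3265 - 0.05*-5.2237 = -0.0653
Step 3: grad_x = 2*5*0.8354 = 8.354, grad_y = 2*8*-0.0653 = -1.0447
  x_3 = 0.8354 - 0.05*8.354 = 0.4177
  y_3 = -0.0653 - 0.05*-1.0447 = -0.0131
Step 4: grad_x = 2*5*0.4177 = 4.177, grad_y = 2*8*-0.0131 = -0.2089
  x_4 = 0.4177 - 0.05*4.177 = 0.2089
  y_4 = -0.0131 - 0.05*-0.2089 = -0.0026
f(0.2089, -0.0026) = 5*0.2089^2 + 8*(-0.0026)^2 = 0.2181


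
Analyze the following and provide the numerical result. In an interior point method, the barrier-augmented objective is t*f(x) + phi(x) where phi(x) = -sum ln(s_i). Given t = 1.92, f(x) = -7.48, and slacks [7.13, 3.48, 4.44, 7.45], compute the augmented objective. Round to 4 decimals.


Step 1: Compute log-barrier.
ln values: [1.9643, 1.247, 1.4907, 2.0082]
phi = -(1.9643 + 1.247 + 1.4907 + 2.0082) = -6.7102
Step 2: Compute augmented objective.
t*f(x) = 1.92*-7.48 = -14.3616
Total = -14.3616 - 6.7102 = -21.0718


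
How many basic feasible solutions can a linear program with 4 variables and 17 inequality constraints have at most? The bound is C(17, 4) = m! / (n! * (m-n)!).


Each vertex corresponds to some choice of n active constraints out of m, so the number of vertices is at most C(m, n) = m! / (n!(m-n)!).
m = 17, n = 4
Numerator: 17 * 16 * 15 * 14
Denominator: 4! = 24
C(17, 4) = 2380


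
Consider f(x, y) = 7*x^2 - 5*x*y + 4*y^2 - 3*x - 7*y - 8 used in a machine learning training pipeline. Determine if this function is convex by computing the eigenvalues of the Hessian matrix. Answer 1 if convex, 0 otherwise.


The Hessian of f(x,y) = 7*x^2 - 5*x*y + 4*y^2 - 3*x - 7*y - 8 is:
H = [[14, -5], [-5, 8]]
Trace = 14 + 8 = 22
Determinant = 14*8 - (-5)^2 = 87
Discriminant = (22)^2 - 4*87 = 136.0
Eigenvalues: lambda_1 = 5.169, lambda_2 = 16.831
The function is convex.

1


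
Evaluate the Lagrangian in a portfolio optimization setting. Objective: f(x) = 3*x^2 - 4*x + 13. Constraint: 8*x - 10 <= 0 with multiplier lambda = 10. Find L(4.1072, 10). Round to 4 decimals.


Step 1: Evaluate f(x).
f(4.1072) = 3*4.1072^2 - 4*4.1072 + 13 = 47.1785
Step 2: Evaluate g(x).
g(4.1072) = 8*4.1072 - 10 = 22.8576
Step 3: Compute Lagrangian.
L = 47.1785 + 10*22.8576 = 275.7545


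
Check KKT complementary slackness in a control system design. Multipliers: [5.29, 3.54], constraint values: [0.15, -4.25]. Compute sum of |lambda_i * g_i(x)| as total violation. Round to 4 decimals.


KKT complementary slackness check:
lambda_1 * g_1 = 5.29 * 0.15 = 0.7935
lambda_2 * g_2 = 3.54 * -4.25 = -15.045
Total violation = 0.7935 + 15.045 = 15.8385


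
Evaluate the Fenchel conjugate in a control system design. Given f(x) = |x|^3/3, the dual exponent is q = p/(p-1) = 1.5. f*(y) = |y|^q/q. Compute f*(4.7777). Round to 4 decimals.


The conjugate exponent q satisfies 1/p + 1/q = 1.
p = 3, so q = 3/(3 - 1) = 1.5
|y|^q = 4.7777^1.5 = 10.4431
f*(4.7777) = 10.4431 / 1.5 = 6.962


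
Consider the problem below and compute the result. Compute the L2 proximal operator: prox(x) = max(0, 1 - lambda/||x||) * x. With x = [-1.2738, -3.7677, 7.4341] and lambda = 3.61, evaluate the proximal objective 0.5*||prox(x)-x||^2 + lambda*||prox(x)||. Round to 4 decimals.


Step 1: Compute ||x||.
||x|| = 8.4311
Step 2: Compute scaling factor.
scale = max(0, 1 - 3.61/8.4311) = 0.5718
Step 3: prox(x) = [-0.7284, -2.1545, 4.251]
||prox(x)|| = 4.8211
Step 4: Proximal objective.
0.5*||prox-x||^2 = 6.5161
lambda*||prox|| = 17.4042
Total = 23.9203


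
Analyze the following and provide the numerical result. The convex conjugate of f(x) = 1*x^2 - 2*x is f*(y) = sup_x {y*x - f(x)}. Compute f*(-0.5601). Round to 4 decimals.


f*(y) = sup_x {y*x - a*x^2 - b*x} = sup_x {(y-b)*x - a*x^2}
FOC: (y - b) - 2a*x = 0 => x* = (y - b)/(2a)
x* = (-0.5601 + 2)/(2*1) = 0.72
f*(-0.5601) = (y-b)^2/(4a) = (-0.5601 + 2)^2/(4*1)
= 2.0733/4 = 0.5183


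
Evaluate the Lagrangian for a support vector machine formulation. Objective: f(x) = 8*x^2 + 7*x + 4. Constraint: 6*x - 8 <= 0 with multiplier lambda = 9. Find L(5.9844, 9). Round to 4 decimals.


Step 1: Evaluate f(x).
f(5.9844) = 8*5.9844^2 + 7*5.9844 + 4 = 332.3951
Step 2: Evaluate g(x).
g(5.9844) = 6*5.9844 - 8 = 27.9064
Step 3: Compute Lagrangian.
L = 332.3951 + 9*27.9064 = 583.5527


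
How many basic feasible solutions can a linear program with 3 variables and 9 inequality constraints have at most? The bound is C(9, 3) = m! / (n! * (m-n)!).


Each vertex corresponds to some choice of n active constraints out of m, so the number of vertices is at most C(m, n) = m! / (n!(m-n)!).
m = 9, n = 3
Numerator: 9 * 8 * 7
Denominator: 3! = 6
C(9, 3) = 84


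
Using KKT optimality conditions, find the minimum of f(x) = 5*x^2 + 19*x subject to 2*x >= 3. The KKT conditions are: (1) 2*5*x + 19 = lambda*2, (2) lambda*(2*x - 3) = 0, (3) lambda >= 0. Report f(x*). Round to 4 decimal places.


Step 1: Try lambda = 0 (constraint inactive).
x_unc = -19/(2*5) = -1.9
Check: 2*-1.9 = -3.8 < 3 -- violated!
Step 2: Constraint must be active: 2*x = 3
x* = 3/2 = 1.5
lambda = (2*5*1.5 + 19)/2 = 17.0
Step 3: Compute optimal value.
f(x*) = 5*1.5^2 + 19*1.5 = 39.75


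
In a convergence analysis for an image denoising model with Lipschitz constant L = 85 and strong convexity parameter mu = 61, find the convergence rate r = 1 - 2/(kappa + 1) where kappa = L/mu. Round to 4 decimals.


Step 1: Compute the condition number.
kappa = L/mu = 85/61 = 1.3934
Step 2: Compute the convergence rate.
r = 1 - 2/(kappa + 1) = 1 - 2*mu/(L + mu) = (L - mu)/(L + mu) = 24/146 = 0.1644


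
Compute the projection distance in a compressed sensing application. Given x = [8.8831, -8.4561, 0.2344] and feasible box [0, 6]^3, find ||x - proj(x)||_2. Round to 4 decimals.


Project each component onto [0, 6].
clip(8.8831) = 6.0, clip(-8.4561) = 0.0, clip(0.2344) = 0.2344
Projection = [6.0, 0.0, 0.2344]
Squared diffs: [8.3123, 71.5056, 0.0]
Distance = sqrt(79.8179) = 8.9341


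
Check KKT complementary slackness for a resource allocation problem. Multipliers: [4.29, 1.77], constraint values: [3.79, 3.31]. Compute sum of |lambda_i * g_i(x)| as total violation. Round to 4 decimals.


KKT complementary slackness check:
lambda_1 * g_1 = 4.29 * 3.79 = 16.2591
lambda_2 * g_2 = 1.77 * 3.31 = 5.8587
Total violation = 16.2591 + 5.8587 = 22.1178


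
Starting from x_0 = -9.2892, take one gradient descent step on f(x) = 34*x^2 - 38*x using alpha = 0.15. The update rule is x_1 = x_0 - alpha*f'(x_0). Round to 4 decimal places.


We compute the gradient at x_0 and apply the update.
f'(x) = 68*x - 38
f'(-9.2892) = 68*-9.2892 - 38 = -669.6656
x_1 = -9.2892 - 0.15*-669.6656 = 91.1606


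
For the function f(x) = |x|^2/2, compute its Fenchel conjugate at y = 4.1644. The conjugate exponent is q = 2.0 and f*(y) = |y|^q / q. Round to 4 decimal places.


The conjugate exponent q satisfies 1/p + 1/q = 1.
p = 2, so q = 2/(2 - 1) = 2.0
|y|^q = 4.1644^2.0 = 17.3422
f*(4.1644) = 17.3422 / 2.0 = 8.6711


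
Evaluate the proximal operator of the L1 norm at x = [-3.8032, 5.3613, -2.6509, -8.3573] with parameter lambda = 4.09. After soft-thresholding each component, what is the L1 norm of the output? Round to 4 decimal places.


Soft-thresholding with lambda = 4.09:
prox(-3.8032) = sign(-3.8032)*max(|-3.8032| - 4.09, 0) = 0.0
prox(5.3613) = sign(5.3613)*max(|5.3613| - 4.09, 0) = 1.2713
prox(-2.6509) = sign(-2.6509)*max(|-2.6509| - 4.09, 0) = 0.0
prox(-8.3573) = sign(-8.3573)*max(|-8.3573| - 4.09, 0) = -4.2673
prox(x) = [0.0, 1.2713, 0.0, -4.2673]
||prox(x)||_1 = 0.0 + 1.2713 + 0.0 + 4.2673 = 5.5386


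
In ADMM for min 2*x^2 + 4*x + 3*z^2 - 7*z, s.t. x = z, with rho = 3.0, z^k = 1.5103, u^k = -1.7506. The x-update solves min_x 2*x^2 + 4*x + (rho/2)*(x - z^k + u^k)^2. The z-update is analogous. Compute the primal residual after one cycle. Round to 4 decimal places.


ADMM iteration with rho = 3.0, z^k = 1.5103, u^k = -1.7506
Step 1: x-update.
Minimize 2*x^2 + 4*x + (3.0/2)*(x - 1.5103 - 1.7506)^2
FOC: (2*2 + 3.0)*x = -4 + 3.0*(1.5103 + 1.7506)
x^{k+1} = 0.8261
Step 2: z-update.
Minimize 3*z^2 - 7*z + (3.0/2)*(0.8261 - z - 1.7506)^2
FOC: (2*3 + 3.0)*z = 7 + 3.0*(0.8261 - 1.7506)
z^{k+1} = 0.4696
Step 3: u-update.
u^{k+1} = -1.7506 + 0.8261 - 0.4696 = -1.3941
Step 4: Primal residual = |0.8261 - 0.4696| = 0.3565


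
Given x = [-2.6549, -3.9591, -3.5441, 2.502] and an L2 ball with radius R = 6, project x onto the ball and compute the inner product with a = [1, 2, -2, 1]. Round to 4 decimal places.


Step 1: Compute ||x|| (intermediates to 6 decimals).
||x|| = sqrt((-2.6549)^2 + (-3.9591)^2 + (-3.5441)^2 + 2.502^2) = 6.445434
Step 2: Project.
Since ||x|| > R, scale = R/||x|| = 6/6.445434 = 0.930892, proj(x) = scale * x
proj(x) = [-2.471425, -3.685495, -3.299174, 2.329092]
Step 3: Dot product.
a^T * proj(x) = 1*(-2.471425) + 2*(-3.685495) - 2*(-3.299174) + 1*2.329092 = -0.915


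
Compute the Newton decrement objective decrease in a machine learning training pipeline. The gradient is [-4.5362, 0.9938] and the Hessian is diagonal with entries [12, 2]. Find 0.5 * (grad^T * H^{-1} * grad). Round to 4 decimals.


Step 1: H is diagonal, so H^(-1) * g = [-0.378, 0.4969].
Step 2: g^T H^(-1) g = sum_i g_i^2 / H_ii
  = (-4.5362)^2/12 + (0.9938)^2/2
  = 1.7148 + 0.4938 = 2.2086
Step 3: Objective decrease = 0.5 * g^T H^(-1) g = 1.1043


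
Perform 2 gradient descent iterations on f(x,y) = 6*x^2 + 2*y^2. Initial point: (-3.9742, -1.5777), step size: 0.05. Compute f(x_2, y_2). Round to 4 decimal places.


Gradient descent on f(x,y) = 6*x^2 + 2*y^2.
Starting point: (-3.9742, -1.5777), alpha = 0.05
Step 1: grad_x = 2*6*-3.9742 = -47.6904, grad_y = 2*2*-1.5777 = -6.3108
  x_1 = -3.9742 - 0.05*-47.6904 = -1.5897
  y_1 = -1.5777 - 0.05*-6.3108 = -1.2622
Step 2: grad_x = 2*6*-1.5897 = -19.0762, grad_y = 2*2*-1.2622 = -5.0486
  x_2 = -1.5897 - 0.05*-19.0762 = -0.6359
  y_2 = -1.2622 - 0.05*-5.0486 = -1.0097
f(-0.6359, -1.0097) = 6*(-0.6359)^2 + 2*(-1.0097)^2 = 4.4651


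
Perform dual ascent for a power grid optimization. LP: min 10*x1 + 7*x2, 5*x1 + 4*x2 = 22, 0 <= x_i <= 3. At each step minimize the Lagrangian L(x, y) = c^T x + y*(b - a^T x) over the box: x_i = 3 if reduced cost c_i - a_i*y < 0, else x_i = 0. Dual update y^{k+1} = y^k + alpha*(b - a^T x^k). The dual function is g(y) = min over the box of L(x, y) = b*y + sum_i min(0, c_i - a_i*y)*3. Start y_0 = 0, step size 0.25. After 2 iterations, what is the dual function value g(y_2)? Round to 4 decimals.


Dual ascent for LP: min 10*x1 + 7*x2, 5*x1 + 4*x2 = 22, 0 <= x_i <= 3
Step 1: y^k = 0.0, reduced costs: (10.0, 7.0)
  x^k = (0.0, 0.0), subgradient = b - a^T x = 22.0
  y^{k+1} = 0.0 + 0.25*22.0 = 5.5
Step 2: y^k = 5.5, reduced costs: (-17.5, -15.0)
  x^k = (3.0, 3.0), subgradient = b - a^T x = -5.0
  y^{k+1} = 5.5 + 0.25*-5.0 = 4.25
Dual objective at y_2 = 4.25: reduced costs (-11.25, -10.0), box minimizer x = (3.0, 3.0)
g(y_2) = b*y + (c1 - a1*y)*x1 + (c2 - a2*y)*x2 = 22*4.25 + (-11.25)*3.0 + (-10.0)*3.0 = 93.5 - 33.75 - 30.0 = 29.75


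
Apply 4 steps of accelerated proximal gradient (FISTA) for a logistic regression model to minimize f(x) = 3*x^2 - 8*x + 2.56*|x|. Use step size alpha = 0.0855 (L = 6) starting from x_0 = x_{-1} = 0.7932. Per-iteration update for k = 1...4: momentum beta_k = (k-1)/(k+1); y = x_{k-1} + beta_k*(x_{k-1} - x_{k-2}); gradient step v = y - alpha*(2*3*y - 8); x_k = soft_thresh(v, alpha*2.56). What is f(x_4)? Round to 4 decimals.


FISTA on f(x) = 3*x^2 - 8*x + 2.56*|x|
L = 6, alpha = 0.0855
Iteration 1: beta = 0.0, y = 0.7932 + 0.0*(0.7932 - 0.7932) = 0.7932
  grad(y) = -3.2408, v = y - alpha*grad = 1.0703
  prox(v) = soft_thresh(1.0703, 0.2189) = 0.8514
Iteration 2: beta = 0.3333, y = 0.8514 + 0.3333*(0.8514 - 0.7932) = 0.8708
  grad(y) = -2.7751, v = y - alpha*grad = 1.1081
  prox(v) = soft_thresh(1.1081, 0.2189) = 0.8892
Iteration 3: beta = 0.5, y = 0.8892 + 0.5*(0.8892 - 0.8514) = 0.9081
  grad(y) = -2.5514, v = y - alpha*grad = 1.1262
  prox(v) = soft_thresh(1.1262, 0.2189) = 0.9074
Iteration 4: beta = 0.6, y = 0.9074 + 0.6*(0.9074 - 0.8892) = 0.9183
  grad(y) = -2.4904, v = y - alpha*grad = 1.1312
  prox(v) = soft_thresh(1.1312, 0.2189) = 0.9123
f(x_4) = 3*0.9123^2 - 8*0.9123 + 2.56*|0.9123| = -2.466


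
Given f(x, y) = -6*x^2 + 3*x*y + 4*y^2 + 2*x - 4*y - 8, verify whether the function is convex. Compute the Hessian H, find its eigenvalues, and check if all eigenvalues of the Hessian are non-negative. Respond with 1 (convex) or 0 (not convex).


The Hessian of f(x,y) = -6*x^2 + 3*x*y + 4*y^2 + 2*x - 4*y - 8 is:
H = [[-12, 3], [3, 8]]
Trace = -12 + 8 = -4
Determinant = -12*8 - (3)^2 = -105
Discriminant = (-4)^2 - 4*-105 = 436.0
Eigenvalues: lambda_1 = -12.4403, lambda_2 = 8.4403
The function is not convex.

0
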